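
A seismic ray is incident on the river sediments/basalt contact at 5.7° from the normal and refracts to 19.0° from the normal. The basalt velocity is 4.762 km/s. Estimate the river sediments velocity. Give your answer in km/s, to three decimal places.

1.453 km/s

sin 5.7° = 0.0993; sin 19.0° = 0.3256.
V₁ = V₂·(sin θ₁/sin θ₂) = 4.762·(0.0993/0.3256) = 1.453 km/s.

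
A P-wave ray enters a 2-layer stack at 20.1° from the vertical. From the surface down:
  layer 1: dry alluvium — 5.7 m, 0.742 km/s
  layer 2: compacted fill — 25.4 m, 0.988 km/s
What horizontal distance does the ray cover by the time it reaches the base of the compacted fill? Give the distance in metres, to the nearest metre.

p = sin θ₁/V₁ = sin 20.1°/0.742 = 4.6315e-01 s/km is conserved through the stack.
Layer 1: θ = 20.10°; offset = 5.7·tan 20.10° = 2.086 m.
Layer 2: sin θ = p·0.988 = 0.4576 → θ = 27.23°; offset = 25.4·tan 27.23° = 13.072 m.
Σ offsets = 15.158 m.

15 m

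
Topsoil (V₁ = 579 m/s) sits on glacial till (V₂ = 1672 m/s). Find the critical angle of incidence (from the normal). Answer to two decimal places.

Critical incidence: sin θ_c = V₁/V₂ = 579/1672 = 0.3463.
θ_c = arcsin 0.3463 = 20.26°.

20.26°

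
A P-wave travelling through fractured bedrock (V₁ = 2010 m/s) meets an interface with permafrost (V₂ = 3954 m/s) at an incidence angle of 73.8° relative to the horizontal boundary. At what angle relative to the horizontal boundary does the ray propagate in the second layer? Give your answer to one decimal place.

Angle from the normal: 90° − 73.8° = 16.2°.
sin θ₁/V₁ = sin θ₂/V₂ ⇒ sin θ₂ = 3954·sin 16.2°/2010 = 3954·0.2790/2010 = 0.5488.
θ₂ = sin⁻¹(0.5488) = 33.29° (from vertical).
From the interface: 90° − 33.29° = 56.71°.

56.7°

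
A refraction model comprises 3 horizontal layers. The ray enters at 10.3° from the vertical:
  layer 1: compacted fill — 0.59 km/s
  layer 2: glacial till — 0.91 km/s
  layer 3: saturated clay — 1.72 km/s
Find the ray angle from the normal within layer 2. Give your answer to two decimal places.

Snell's law across each interface conserves sin θ / V, so sin θ_2 = V_2·sin θ₁/V₁.
sin θ_2 = 0.91 × sin 10.3° / 0.59 = 0.2758.
θ_2 = 16.01° from the vertical.

16.01°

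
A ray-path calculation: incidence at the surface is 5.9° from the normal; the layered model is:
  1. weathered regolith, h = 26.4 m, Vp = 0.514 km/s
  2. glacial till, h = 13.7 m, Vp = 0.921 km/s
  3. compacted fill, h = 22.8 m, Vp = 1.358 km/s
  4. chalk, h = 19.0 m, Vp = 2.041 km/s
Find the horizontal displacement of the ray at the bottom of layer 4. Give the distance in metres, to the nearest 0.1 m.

Apply Snell's law at each interface; in layer i the horizontal offset is hᵢ·tan θᵢ.
Layer 1: θ = 5.90°; offset = 26.4·tan 5.90° = 2.728 m.
Layer 2: sin θ = 0.921·sin 5.9°/0.514 = 0.1842, θ = 10.61°; offset = 13.7·tan 10.61° = 2.567 m.
Layer 3: sin θ = 1.358·sin 5.9°/0.514 = 0.2716, θ = 15.76°; offset = 22.8·tan 15.76° = 6.434 m.
Layer 4: sin θ = 2.041·sin 5.9°/0.514 = 0.4082, θ = 24.09°; offset = 19.0·tan 24.09° = 8.495 m.
Σ offsets = 20.224 m.

20.2 m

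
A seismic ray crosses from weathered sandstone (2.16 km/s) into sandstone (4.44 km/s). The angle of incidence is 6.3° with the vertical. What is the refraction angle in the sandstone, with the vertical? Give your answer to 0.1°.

13.0°

Snell's law: sin θ₂ = (V₂/V₁)·sin θ₁ = (4.44/2.16)·sin 6.3° = 0.2256.
θ₂ = arcsin 0.2256 = 13.04° from the normal.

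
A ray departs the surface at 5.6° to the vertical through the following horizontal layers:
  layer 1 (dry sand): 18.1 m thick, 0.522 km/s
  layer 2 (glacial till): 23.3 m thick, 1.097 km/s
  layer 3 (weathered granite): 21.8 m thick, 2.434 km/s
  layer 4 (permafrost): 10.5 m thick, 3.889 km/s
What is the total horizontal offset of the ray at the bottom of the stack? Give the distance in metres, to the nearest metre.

Apply Snell's law at each interface; in layer i the horizontal offset is hᵢ·tan θᵢ.
Layer 1: θ = 5.60°; offset = 18.1·tan 5.60° = 1.775 m.
Layer 2: sin θ = 1.097·sin 5.6°/0.522 = 0.2051, θ = 11.83°; offset = 23.3·tan 11.83° = 4.882 m.
Layer 3: sin θ = 2.434·sin 5.6°/0.522 = 0.4550, θ = 27.07°; offset = 21.8·tan 27.07° = 11.139 m.
Layer 4: sin θ = 3.889·sin 5.6°/0.522 = 0.7270, θ = 46.64°; offset = 10.5·tan 46.64° = 11.118 m.
Total horizontal offset = 28.913 m.

29 m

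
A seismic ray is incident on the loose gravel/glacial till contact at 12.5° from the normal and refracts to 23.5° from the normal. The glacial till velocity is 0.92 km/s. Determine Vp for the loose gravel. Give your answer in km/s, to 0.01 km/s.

sin 12.5° = 0.2164; sin 23.5° = 0.3987.
V₁ = V₂·(sin θ₁/sin θ₂) = 0.92·(0.2164/0.3987) = 0.50 km/s.

0.50 km/s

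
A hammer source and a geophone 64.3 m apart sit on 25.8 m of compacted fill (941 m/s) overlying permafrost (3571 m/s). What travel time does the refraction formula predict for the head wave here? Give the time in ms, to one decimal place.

θ_c = arcsin(V₁/V₂) = arcsin(941/3571) = 15.28°, cos θ_c = 0.9647.
Intercept time tᵢ = 2h cos θ_c / V₁ = 2·25.8·0.9647/941 = 0.05290 s.
t = x/V₂ + tᵢ = 64.3/3571 + 0.05290 = 0.07090 s.

70.9 ms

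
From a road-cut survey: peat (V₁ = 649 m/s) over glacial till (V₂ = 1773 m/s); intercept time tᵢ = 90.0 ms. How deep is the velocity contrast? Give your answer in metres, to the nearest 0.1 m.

θ_c = arcsin(649/1773) = 21.47°; cos θ_c = 0.9306.
tᵢ = 2h cos θ_c/V₁ ⇒ h = tᵢ·V₁/(2 cos θ_c) = 0.09·649/(2·0.9306) = 31.38 m.

31.4 m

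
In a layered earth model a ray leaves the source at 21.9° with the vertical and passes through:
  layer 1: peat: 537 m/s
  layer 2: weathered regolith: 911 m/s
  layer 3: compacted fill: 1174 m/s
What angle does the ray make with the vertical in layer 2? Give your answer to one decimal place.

Snell's law across each interface conserves sin θ / V, so sin θ_2 = V_2·sin θ₁/V₁.
sin θ_2 = 911 × sin 21.9° / 537 = 0.6328.
θ_2 = arcsin 0.6328 = 39.25°.

39.3°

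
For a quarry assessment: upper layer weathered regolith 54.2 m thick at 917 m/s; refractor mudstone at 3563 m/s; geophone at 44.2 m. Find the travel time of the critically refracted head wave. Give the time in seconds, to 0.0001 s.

θ_c = arcsin(V₁/V₂) = arcsin(917/3563) = 14.91°, cos θ_c = 0.9663.
Intercept time tᵢ = 2h cos θ_c / V₁ = 2·54.2·0.9663/917 = 0.11423 s.
t = x/V₂ + tᵢ = 44.2/3563 + 0.11423 = 0.12663 s.

0.1266 s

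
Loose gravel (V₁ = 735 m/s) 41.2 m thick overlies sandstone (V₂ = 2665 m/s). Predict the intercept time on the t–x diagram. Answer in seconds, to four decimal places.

0.1078 s

tᵢ = 2h·√(V₂²−V₁²)/(V₁V₂).
√(V₂²−V₁²) = √(2665²−735²) = 2561.6 m/s.
tᵢ = 2·41.2·2561.6/(735·2665) = 0.10776 s.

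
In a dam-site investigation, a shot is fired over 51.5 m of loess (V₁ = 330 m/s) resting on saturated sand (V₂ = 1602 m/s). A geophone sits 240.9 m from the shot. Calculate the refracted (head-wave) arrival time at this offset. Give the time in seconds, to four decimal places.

t = x/V₂ + 2h·√(V₂²−V₁²)/(V₁V₂).
√(V₂²−V₁²) = √(1602²−330²) = 1567.6 m/s; delay term = 2·51.5·1567.6/(330·1602) = 0.30543 s.
t = 240.9/1602 + 0.30543 = 0.45580 s.

0.4558 s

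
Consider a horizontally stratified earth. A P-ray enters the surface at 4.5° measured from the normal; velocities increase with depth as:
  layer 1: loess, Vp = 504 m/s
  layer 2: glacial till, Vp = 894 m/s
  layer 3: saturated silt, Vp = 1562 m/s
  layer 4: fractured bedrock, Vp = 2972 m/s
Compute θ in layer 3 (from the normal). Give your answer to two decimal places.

Ray parameter p = sin 4.5° / 504 = 1.5567e-04 s/m.
sin θ_3 = p·V_3 = 1.5567e-04 × 1562 = 0.2432.
θ_3 = arcsin 0.2432 = 14.07°.

14.07°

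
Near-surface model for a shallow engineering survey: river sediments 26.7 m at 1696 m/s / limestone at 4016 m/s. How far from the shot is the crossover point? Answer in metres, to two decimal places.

x_cross = 2h·√((V₂+V₁)/(V₂−V₁)).
(V₂+V₁)/(V₂−V₁) = (4016+1696)/(4016−1696) = 2.4621; √ = 1.5691.
x_cross = 2·26.7·1.5691 = 83.79 m.

83.79 m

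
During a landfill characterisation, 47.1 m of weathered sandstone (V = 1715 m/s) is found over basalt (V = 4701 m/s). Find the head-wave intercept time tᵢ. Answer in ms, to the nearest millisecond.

51 ms

θ_c = arcsin(V₁/V₂) = arcsin(1715/4701) = 21.40°; cos θ_c = 0.9311.
tᵢ = 2h·cos θ_c / V₁ = 2·47.1·0.9311 / 1715 = 0.05114 s.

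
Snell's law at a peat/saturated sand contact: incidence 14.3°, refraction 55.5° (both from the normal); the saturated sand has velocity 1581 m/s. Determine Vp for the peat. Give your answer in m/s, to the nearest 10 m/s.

470 m/s

sin 14.3° = 0.2470; sin 55.5° = 0.8241.
V₁ = V₂·(sin θ₁/sin θ₂) = 1581·(0.2470/0.8241) = 473.84 m/s.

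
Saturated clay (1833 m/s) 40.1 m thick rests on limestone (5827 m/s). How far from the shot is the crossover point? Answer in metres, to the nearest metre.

111 m

x_cross = 2h·√((V₂+V₁)/(V₂−V₁)).
(V₂+V₁)/(V₂−V₁) = (5827+1833)/(5827−1833) = 1.9179; √ = 1.3849.
x_cross = 2·40.1·1.3849 = 111.07 m.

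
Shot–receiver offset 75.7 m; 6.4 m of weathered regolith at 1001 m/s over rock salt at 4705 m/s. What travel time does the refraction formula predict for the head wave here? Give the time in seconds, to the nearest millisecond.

0.029 s

θ_c = arcsin(V₁/V₂) = arcsin(1001/4705) = 12.28°, cos θ_c = 0.9771.
Intercept time tᵢ = 2h cos θ_c / V₁ = 2·6.4·0.9771/1001 = 0.01249 s.
t = x/V₂ + tᵢ = 75.7/4705 + 0.01249 = 0.02858 s.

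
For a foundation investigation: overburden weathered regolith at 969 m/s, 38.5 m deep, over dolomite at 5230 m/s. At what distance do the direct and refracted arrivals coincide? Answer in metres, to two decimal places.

92.87 m

x_cross = 2h·√((V₂+V₁)/(V₂−V₁)).
(V₂+V₁)/(V₂−V₁) = (5230+969)/(5230−969) = 1.4548; √ = 1.2062.
x_cross = 2·38.5·1.2062 = 92.87 m.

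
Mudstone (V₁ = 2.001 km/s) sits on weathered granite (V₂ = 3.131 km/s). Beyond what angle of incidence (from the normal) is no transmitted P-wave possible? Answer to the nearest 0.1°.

At critical incidence the refracted ray runs along the interface (θ₂ = 90°), so sin θ_c = V₁/V₂.
θ_c = arcsin(2.001/3.131) = arcsin 0.6391 = 39.72°.

39.7°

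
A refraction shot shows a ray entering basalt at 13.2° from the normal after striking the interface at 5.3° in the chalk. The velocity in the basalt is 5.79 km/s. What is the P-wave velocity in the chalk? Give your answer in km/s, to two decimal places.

sin 5.3° = 0.0924; sin 13.2° = 0.2284.
V₁ = V₂·(sin θ₁/sin θ₂) = 5.79·(0.0924/0.2284) = 2.34 km/s.

2.34 km/s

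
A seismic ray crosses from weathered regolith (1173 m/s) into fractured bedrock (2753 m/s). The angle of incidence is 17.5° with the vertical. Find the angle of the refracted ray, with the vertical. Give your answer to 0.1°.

sin θ₁/V₁ = sin θ₂/V₂ ⇒ sin θ₂ = 2753·sin 17.5°/1173 = 2753·0.3007/1173 = 0.7057.
θ₂ = sin⁻¹(0.7057) = 44.89° (from vertical).

44.9°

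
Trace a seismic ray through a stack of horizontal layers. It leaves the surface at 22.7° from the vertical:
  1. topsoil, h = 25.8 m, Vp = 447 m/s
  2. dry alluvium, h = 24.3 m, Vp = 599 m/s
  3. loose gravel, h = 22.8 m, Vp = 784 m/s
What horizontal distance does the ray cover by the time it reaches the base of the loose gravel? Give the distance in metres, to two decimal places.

p = sin θ₁/V₁ = sin 22.7°/447 = 8.6332e-04 s/m is conserved through the stack.
Layer 1: θ = 22.70°; offset = 25.8·tan 22.70° = 10.7924 m.
Layer 2: sin θ = p·599 = 0.5171 → θ = 31.14°; offset = 24.3·tan 31.14° = 14.6819 m.
Layer 3: sin θ = p·784 = 0.6768 → θ = 42.60°; offset = 22.8·tan 42.60° = 20.9640 m.
Summing the layer offsets gives 46.4382 m.

46.44 m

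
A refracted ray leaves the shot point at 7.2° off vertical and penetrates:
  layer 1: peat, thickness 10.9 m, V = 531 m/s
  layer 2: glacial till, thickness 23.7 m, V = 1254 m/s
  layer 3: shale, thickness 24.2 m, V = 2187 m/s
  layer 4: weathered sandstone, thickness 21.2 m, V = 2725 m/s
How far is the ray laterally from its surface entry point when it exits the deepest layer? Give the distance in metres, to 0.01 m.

41.11 m

Ray parameter p = sin 7.2° / 531 m/s = 2.3603e-04 s/m.
Layer 1: θ = 7.20°; offset = 10.9·tan 7.20° = 1.3770 m.
Layer 2: sin θ = p·1254 = 0.2960 → θ = 17.22°; offset = 23.7·tan 17.22° = 7.3439 m.
Layer 3: sin θ = p·2187 = 0.5162 → θ = 31.08°; offset = 24.2·tan 31.08° = 14.5856 m.
Layer 4: sin θ = p·2725 = 0.6432 → θ = 40.03°; offset = 21.2·tan 40.03° = 17.8078 m.
Σ offsets = 41.1144 m.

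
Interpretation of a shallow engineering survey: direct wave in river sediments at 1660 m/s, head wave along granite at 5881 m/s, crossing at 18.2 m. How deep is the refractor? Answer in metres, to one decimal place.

6.8 m

x_cross = 2h·√((V₂+V₁)/(V₂−V₁)) → h = x_cross / (2·√((V₂+V₁)/(V₂−V₁))).
√((V₂+V₁)/(V₂−V₁)) = √((5881+1660)/(5881−1660)) = 1.3366.
h = 18.2 / (2·1.3366) = 6.81 m.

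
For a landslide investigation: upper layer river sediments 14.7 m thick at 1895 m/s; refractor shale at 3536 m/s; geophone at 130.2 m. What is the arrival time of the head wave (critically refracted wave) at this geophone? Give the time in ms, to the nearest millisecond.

t = x/V₂ + 2h·√(V₂²−V₁²)/(V₁V₂).
√(V₂²−V₁²) = √(3536²−1895²) = 2985.3 m/s; delay term = 2·14.7·2985.3/(1895·3536) = 0.01310 s.
t = 130.2/3536 + 0.01310 = 0.04992 s.

50 ms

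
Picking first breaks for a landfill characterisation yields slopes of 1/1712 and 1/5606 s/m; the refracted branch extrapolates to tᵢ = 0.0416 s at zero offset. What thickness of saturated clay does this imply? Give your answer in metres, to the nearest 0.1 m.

h = tᵢ·V₁·V₂ / (2·√(V₂²−V₁²)).
√(V₂²−V₁²) = √(5606² − 1712²) = 5338.2 m/s.
h = 0.0416 s × 1712 × 5606 / (2 × 5338.2) = 37.40 m.

37.4 m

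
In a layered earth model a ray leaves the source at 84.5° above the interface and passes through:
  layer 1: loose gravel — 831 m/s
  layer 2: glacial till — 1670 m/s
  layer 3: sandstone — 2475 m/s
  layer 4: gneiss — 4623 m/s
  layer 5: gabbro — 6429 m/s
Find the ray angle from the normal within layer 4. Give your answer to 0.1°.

From the normal: θ₁ = 90° − 84.5° = 5.5°.
Ray parameter p = sin 5.5° / 831 = 1.1534e-04 s/m.
sin θ_4 = p·V_4 = 1.1534e-04 × 4623 = 0.5332.
θ_4 = arcsin 0.5332 = 32.22°.

32.2°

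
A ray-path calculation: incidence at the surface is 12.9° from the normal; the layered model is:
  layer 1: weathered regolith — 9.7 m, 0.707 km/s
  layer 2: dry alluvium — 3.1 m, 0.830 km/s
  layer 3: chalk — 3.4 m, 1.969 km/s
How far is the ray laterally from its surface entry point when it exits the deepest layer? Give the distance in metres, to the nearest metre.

6 m

Ray parameter p = sin 12.9° / 0.707 km/s = 3.1577e-01 s/km.
Layer 1: θ = 12.90°; offset = 9.7·tan 12.90° = 2.222 m.
Layer 2: sin θ = p·0.830 = 0.2621 → θ = 15.19°; offset = 3.1·tan 15.19° = 0.842 m.
Layer 3: sin θ = p·1.969 = 0.6218 → θ = 38.44°; offset = 3.4·tan 38.44° = 2.699 m.
Total horizontal offset = 5.763 m.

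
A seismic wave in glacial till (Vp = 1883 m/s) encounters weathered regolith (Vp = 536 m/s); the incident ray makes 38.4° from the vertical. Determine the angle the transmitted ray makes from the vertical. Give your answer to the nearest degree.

10°

Snell's law: sin θ₂ = (V₂/V₁)·sin θ₁ = (536/1883)·sin 38.4° = 0.1768.
θ₂ = arcsin 0.1768 = 10.18° from the normal.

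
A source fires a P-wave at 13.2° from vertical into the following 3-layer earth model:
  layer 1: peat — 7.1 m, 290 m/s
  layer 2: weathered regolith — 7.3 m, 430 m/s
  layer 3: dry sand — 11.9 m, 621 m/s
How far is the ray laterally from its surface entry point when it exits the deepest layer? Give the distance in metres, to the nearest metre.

11 m

Ray parameter p = sin 13.2° / 290 m/s = 7.8742e-04 s/m.
Layer 1: θ = 13.20°; offset = 7.1·tan 13.20° = 1.665 m.
Layer 2: sin θ = p·430 = 0.3386 → θ = 19.79°; offset = 7.3·tan 19.79° = 2.627 m.
Layer 3: sin θ = p·621 = 0.4890 → θ = 29.27°; offset = 11.9·tan 29.27° = 6.671 m.
Total horizontal offset = 10.963 m.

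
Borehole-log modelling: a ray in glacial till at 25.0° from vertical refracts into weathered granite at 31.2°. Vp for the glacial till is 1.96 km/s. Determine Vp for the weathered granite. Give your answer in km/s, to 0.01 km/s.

2.40 km/s

sin 25.0° = 0.4226; sin 31.2° = 0.5180.
V₂ = V₁·(sin θ₂/sin θ₁) = 1.96·(0.5180/0.4226) = 2.40 km/s.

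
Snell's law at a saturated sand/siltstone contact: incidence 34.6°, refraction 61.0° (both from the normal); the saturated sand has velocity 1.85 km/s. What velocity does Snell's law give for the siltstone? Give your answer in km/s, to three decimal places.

2.849 km/s

Snell's law: sin 34.6°/V₁ = sin 61.0°/V₂.
V₂ = V₁·sin 61.0°/sin 34.6° = 1.85 × 1.5402 = 2.849 km/s.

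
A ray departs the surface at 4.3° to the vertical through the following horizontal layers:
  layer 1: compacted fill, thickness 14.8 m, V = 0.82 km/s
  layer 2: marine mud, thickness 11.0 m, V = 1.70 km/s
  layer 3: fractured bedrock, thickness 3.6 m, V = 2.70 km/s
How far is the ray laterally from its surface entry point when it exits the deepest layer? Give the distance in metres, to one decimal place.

Apply Snell's law at each interface; in layer i the horizontal offset is hᵢ·tan θᵢ.
Layer 1: θ = 4.30°; offset = 14.8·tan 4.30° = 1.113 m.
Layer 2: sin θ = 1.70·sin 4.3°/0.82 = 0.1554, θ = 8.94°; offset = 11.0·tan 8.94° = 1.731 m.
Layer 3: sin θ = 2.70·sin 4.3°/0.82 = 0.2469, θ = 14.29°; offset = 3.6·tan 14.29° = 0.917 m.
Summing the layer offsets gives 3.761 m.

3.8 m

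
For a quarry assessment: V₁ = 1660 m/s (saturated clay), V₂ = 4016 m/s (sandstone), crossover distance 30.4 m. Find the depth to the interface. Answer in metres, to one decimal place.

h = (x_cross/2)·√((V₂−V₁)/(V₂+V₁)).
(V₂−V₁)/(V₂+V₁) = (4016−1660)/(4016+1660) = 0.4151; √ = 0.6443.
h = (30.4/2)·0.6443 = 9.79 m.

9.8 m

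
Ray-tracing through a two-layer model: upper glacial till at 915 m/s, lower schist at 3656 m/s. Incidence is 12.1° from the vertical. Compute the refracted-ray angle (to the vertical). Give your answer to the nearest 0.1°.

sin θ₁/V₁ = sin θ₂/V₂ ⇒ sin θ₂ = 3656·sin 12.1°/915 = 3656·0.2096/915 = 0.8376.
θ₂ = arcsin 0.8376 = 56.88° from the normal.

56.9°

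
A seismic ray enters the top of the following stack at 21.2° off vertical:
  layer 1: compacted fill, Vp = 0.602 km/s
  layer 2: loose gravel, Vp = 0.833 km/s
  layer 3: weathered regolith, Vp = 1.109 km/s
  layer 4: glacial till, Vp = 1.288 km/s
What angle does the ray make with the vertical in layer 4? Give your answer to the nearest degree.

Ray parameter p = sin 21.2° / 0.602 = 6.0071e-01 s/km.
sin θ_4 = p·V_4 = 6.0071e-01 × 1.288 = 0.7737.
θ_4 = arcsin 0.7737 = 50.69°.

51°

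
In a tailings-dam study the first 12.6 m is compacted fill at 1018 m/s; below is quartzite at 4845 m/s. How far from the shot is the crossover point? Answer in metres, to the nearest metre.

31 m

x_cross = 2h·√((V₂+V₁)/(V₂−V₁)).
(V₂+V₁)/(V₂−V₁) = (4845+1018)/(4845−1018) = 1.5320; √ = 1.2377.
x_cross = 2·12.6·1.2377 = 31.19 m.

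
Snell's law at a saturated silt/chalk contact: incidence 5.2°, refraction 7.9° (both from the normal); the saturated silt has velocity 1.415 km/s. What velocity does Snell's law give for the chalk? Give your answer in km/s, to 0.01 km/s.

2.15 km/s

Snell's law: sin 5.2°/V₁ = sin 7.9°/V₂.
V₂ = V₁·sin 7.9°/sin 5.2° = 1.415 × 1.5165 = 2.15 km/s.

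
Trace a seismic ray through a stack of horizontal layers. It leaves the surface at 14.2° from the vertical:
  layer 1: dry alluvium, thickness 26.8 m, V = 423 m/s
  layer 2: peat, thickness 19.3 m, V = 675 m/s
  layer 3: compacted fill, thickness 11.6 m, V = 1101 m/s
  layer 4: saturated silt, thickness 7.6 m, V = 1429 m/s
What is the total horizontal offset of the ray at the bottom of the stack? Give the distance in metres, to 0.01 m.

Apply Snell's law at each interface; in layer i the horizontal offset is hᵢ·tan θᵢ.
Layer 1: θ = 14.20°; offset = 26.8·tan 14.20° = 6.7814 m.
Layer 2: sin θ = 675·sin 14.2°/423 = 0.3914, θ = 23.04°; offset = 19.3·tan 23.04° = 8.2101 m.
Layer 3: sin θ = 1101·sin 14.2°/423 = 0.6385, θ = 39.68°; offset = 11.6·tan 39.68° = 9.6236 m.
Layer 4: sin θ = 1429·sin 14.2°/423 = 0.8287, θ = 55.97°; offset = 7.6·tan 55.97° = 11.2532 m.
Summing the layer offsets gives 35.8684 m.

35.87 m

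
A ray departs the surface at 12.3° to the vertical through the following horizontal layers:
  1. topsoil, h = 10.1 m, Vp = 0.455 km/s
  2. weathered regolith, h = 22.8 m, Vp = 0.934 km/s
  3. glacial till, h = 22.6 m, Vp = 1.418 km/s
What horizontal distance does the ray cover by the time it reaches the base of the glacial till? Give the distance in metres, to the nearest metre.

p = sin θ₁/V₁ = sin 12.3°/0.455 = 4.6820e-01 s/km is conserved through the stack.
Layer 1: θ = 12.30°; offset = 10.1·tan 12.30° = 2.202 m.
Layer 2: sin θ = p·0.934 = 0.4373 → θ = 25.93°; offset = 22.8·tan 25.93° = 11.087 m.
Layer 3: sin θ = p·1.418 = 0.6639 → θ = 41.60°; offset = 22.6·tan 41.60° = 20.064 m.
Σ offsets = 33.353 m.

33 m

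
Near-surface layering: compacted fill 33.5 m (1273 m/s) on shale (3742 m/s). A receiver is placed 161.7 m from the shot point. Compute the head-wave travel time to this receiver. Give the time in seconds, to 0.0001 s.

t = x/V₂ + 2h·√(V₂²−V₁²)/(V₁V₂).
√(V₂²−V₁²) = √(3742²−1273²) = 3518.8 m/s; delay term = 2·33.5·3518.8/(1273·3742) = 0.04949 s.
t = 161.7/3742 + 0.04949 = 0.09270 s.

0.0927 s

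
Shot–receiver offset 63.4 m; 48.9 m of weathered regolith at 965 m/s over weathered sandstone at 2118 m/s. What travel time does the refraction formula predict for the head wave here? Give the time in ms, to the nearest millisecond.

t = x/V₂ + 2h·√(V₂²−V₁²)/(V₁V₂).
√(V₂²−V₁²) = √(2118²−965²) = 1885.4 m/s; delay term = 2·48.9·1885.4/(965·2118) = 0.09022 s.
t = 63.4/2118 + 0.09022 = 0.12015 s.

120 ms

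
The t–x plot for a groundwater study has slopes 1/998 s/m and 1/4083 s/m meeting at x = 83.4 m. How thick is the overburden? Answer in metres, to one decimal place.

32.5 m

x_cross = 2h·√((V₂+V₁)/(V₂−V₁)) → h = x_cross / (2·√((V₂+V₁)/(V₂−V₁))).
√((V₂+V₁)/(V₂−V₁)) = √((4083+998)/(4083−998)) = 1.2834.
h = 83.4 / (2·1.2834) = 32.49 m.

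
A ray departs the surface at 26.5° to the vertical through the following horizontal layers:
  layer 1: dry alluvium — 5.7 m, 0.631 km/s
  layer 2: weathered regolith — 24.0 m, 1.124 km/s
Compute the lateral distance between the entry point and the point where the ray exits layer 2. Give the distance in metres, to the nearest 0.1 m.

34.3 m

p = sin θ₁/V₁ = sin 26.5°/0.631 = 7.0713e-01 s/km is conserved through the stack.
Layer 1: θ = 26.50°; offset = 5.7·tan 26.50° = 2.842 m.
Layer 2: sin θ = p·1.124 = 0.7948 → θ = 52.64°; offset = 24.0·tan 52.64° = 31.433 m.
Total horizontal offset = 34.275 m.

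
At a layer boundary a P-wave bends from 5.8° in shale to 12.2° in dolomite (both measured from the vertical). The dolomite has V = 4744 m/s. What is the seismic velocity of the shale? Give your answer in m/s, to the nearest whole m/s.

2269 m/s

Snell's law: sin 5.8°/V₁ = sin 12.2°/V₂.
V₁ = V₂·sin 5.8°/sin 12.2° = 4744 × 0.4782 = 2268.60 m/s.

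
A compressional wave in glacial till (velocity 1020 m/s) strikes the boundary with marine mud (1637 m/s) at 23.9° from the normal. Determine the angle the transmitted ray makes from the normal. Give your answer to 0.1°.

40.6°

Snell's law: sin θ₂ = (V₂/V₁)·sin θ₁ = (1637/1020)·sin 23.9° = 0.6502.
θ₂ = arcsin 0.6502 = 40.56° from the normal.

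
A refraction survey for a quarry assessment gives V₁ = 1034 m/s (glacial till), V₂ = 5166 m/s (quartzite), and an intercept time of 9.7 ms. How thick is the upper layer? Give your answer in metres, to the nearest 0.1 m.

h = tᵢ·V₁·V₂ / (2·√(V₂²−V₁²)).
√(V₂²−V₁²) = √(5166² − 1034²) = 5061.5 m/s.
h = 0.0097 s × 1034 × 5166 / (2 × 5061.5) = 5.12 m.

5.1 m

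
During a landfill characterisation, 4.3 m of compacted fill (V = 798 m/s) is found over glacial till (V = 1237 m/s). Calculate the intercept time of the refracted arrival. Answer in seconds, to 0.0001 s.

0.0082 s

tᵢ = 2h·√(V₂²−V₁²)/(V₁V₂).
√(V₂²−V₁²) = √(1237²−798²) = 945.2 m/s.
tᵢ = 2·4.3·945.2/(798·1237) = 0.00823 s.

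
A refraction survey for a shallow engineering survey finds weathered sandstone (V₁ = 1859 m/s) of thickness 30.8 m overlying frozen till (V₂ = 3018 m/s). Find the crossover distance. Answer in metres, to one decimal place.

θ_c = arcsin(1859/3018) = 38.02°, so cos θ_c = 0.7878 and tᵢ = 2h cos θ_c/V₁ = 0.0261 s.
At crossover x/V₁ = x/V₂ + tᵢ ⇒ x = tᵢ/(1/V₁ − 1/V₂) = 0.02610/(5.3792e-04 − 3.3135e-04) = 126.36 m.

126.4 m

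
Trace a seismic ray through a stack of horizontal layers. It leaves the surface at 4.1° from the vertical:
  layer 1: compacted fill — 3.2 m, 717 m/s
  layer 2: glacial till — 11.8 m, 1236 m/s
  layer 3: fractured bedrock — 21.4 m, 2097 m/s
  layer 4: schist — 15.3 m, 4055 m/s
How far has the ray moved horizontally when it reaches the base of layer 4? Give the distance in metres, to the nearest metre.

p = sin θ₁/V₁ = sin 4.1°/717 = 9.9717e-05 s/m is conserved through the stack.
Layer 1: θ = 4.10°; offset = 3.2·tan 4.10° = 0.229 m.
Layer 2: sin θ = p·1236 = 0.1233 → θ = 7.08°; offset = 11.8·tan 7.08° = 1.466 m.
Layer 3: sin θ = p·2097 = 0.2091 → θ = 12.07°; offset = 21.4·tan 12.07° = 4.576 m.
Layer 4: sin θ = p·4055 = 0.4044 → θ = 23.85°; offset = 15.3·tan 23.85° = 6.764 m.
Total horizontal offset = 13.035 m.

13 m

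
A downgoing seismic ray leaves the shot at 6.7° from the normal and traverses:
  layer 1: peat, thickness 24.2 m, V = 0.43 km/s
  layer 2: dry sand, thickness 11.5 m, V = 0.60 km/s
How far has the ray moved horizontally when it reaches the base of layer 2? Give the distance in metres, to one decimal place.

4.7 m

Apply Snell's law at each interface; in layer i the horizontal offset is hᵢ·tan θᵢ.
Layer 1: θ = 6.70°; offset = 24.2·tan 6.70° = 2.843 m.
Layer 2: sin θ = 0.60·sin 6.7°/0.43 = 0.1628, θ = 9.37°; offset = 11.5·tan 9.37° = 1.897 m.
Σ offsets = 4.740 m.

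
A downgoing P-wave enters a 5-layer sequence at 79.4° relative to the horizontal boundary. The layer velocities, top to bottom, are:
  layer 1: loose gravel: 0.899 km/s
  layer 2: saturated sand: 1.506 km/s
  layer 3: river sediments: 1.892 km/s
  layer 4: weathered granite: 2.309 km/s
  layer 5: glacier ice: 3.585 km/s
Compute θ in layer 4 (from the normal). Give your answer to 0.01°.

From the normal: θ₁ = 90° − 79.4° = 10.6°.
Snell's law across each interface conserves sin θ / V, so sin θ_4 = V_4·sin θ₁/V₁.
sin θ_4 = 2.309 × sin 10.6° / 0.899 = 0.4725.
θ_4 = arcsin 0.4725 = 28.19°.

28.19°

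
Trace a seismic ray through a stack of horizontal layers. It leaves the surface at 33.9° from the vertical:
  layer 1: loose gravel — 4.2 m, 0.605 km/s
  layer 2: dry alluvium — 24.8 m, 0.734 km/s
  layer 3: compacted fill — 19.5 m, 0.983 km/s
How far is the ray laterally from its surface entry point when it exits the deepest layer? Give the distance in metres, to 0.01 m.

Ray parameter p = sin 33.9° / 0.605 km/s = 9.2189e-01 s/km.
Layer 1: θ = 33.90°; offset = 4.2·tan 33.90° = 2.8223 m.
Layer 2: sin θ = p·0.734 = 0.6767 → θ = 42.58°; offset = 24.8·tan 42.58° = 22.7919 m.
Layer 3: sin θ = p·0.983 = 0.9062 → θ = 64.99°; offset = 19.5·tan 64.99° = 41.7954 m.
Σ offsets = 67.4096 m.

67.41 m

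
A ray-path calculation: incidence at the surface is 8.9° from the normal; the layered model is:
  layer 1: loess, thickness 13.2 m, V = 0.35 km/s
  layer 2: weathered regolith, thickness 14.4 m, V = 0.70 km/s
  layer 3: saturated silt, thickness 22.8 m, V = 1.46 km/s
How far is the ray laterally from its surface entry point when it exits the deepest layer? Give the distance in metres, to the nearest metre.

Apply Snell's law at each interface; in layer i the horizontal offset is hᵢ·tan θᵢ.
Layer 1: θ = 8.90°; offset = 13.2·tan 8.90° = 2.067 m.
Layer 2: sin θ = 0.70·sin 8.9°/0.35 = 0.3094, θ = 18.02°; offset = 14.4·tan 18.02° = 4.686 m.
Layer 3: sin θ = 1.46·sin 8.9°/0.35 = 0.6454, θ = 40.19°; offset = 22.8·tan 40.19° = 19.263 m.
Total horizontal offset = 26.015 m.

26 m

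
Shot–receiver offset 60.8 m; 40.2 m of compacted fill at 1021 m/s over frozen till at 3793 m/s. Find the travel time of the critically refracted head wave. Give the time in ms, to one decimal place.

91.9 ms

t = x/V₂ + 2h·√(V₂²−V₁²)/(V₁V₂).
√(V₂²−V₁²) = √(3793²−1021²) = 3653.0 m/s; delay term = 2·40.2·3653.0/(1021·3793) = 0.07584 s.
t = 60.8/3793 + 0.07584 = 0.09187 s.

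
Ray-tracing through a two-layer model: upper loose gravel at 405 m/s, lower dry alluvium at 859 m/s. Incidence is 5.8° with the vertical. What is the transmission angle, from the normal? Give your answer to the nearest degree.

sin θ₁/V₁ = sin θ₂/V₂ ⇒ sin θ₂ = 859·sin 5.8°/405 = 859·0.1011/405 = 0.2143.
θ₂ = arcsin 0.2143 = 12.38° from the normal.

12°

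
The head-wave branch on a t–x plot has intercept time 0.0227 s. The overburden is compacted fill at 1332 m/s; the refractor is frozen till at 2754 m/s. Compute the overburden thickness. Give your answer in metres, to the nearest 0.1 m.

θ_c = arcsin(1332/2754) = 28.92°; cos θ_c = 0.8753.
tᵢ = 2h cos θ_c/V₁ ⇒ h = tᵢ·V₁/(2 cos θ_c) = 0.0227·1332/(2·0.8753) = 17.27 m.

17.3 m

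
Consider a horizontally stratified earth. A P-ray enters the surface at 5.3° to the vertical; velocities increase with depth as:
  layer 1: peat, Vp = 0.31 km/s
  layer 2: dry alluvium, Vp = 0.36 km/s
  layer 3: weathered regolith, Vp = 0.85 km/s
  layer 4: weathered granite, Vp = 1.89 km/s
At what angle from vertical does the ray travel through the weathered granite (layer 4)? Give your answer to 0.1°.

34.3°

Snell's law across each interface conserves sin θ / V, so sin θ_4 = V_4·sin θ₁/V₁.
sin θ_4 = 1.89 × sin 5.3° / 0.31 = 0.5632.
θ_4 = 34.27° from the vertical.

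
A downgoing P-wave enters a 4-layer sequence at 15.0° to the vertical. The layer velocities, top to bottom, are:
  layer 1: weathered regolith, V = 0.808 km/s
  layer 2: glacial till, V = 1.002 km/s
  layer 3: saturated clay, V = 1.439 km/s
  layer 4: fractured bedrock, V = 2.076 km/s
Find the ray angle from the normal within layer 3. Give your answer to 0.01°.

27.45°

Ray parameter p = sin 15.0° / 0.808 = 3.2032e-01 s/km.
sin θ_3 = p·V_3 = 3.2032e-01 × 1.439 = 0.4609.
θ_3 = 27.45° from the vertical.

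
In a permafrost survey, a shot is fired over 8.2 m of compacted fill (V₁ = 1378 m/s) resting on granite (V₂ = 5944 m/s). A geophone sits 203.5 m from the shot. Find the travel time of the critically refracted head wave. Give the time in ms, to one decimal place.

45.8 ms

t = x/V₂ + 2h·√(V₂²−V₁²)/(V₁V₂).
√(V₂²−V₁²) = √(5944²−1378²) = 5782.1 m/s; delay term = 2·8.2·5782.1/(1378·5944) = 0.01158 s.
t = 203.5/5944 + 0.01158 = 0.04581 s.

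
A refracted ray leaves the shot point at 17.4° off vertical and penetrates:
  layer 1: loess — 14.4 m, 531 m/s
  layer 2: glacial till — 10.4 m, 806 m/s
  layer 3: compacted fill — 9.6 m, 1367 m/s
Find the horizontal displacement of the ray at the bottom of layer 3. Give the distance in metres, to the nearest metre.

p = sin θ₁/V₁ = sin 17.4°/531 = 5.6317e-04 s/m is conserved through the stack.
Layer 1: θ = 17.40°; offset = 14.4·tan 17.40° = 4.513 m.
Layer 2: sin θ = p·806 = 0.4539 → θ = 26.99°; offset = 10.4·tan 26.99° = 5.298 m.
Layer 3: sin θ = p·1367 = 0.7698 → θ = 50.34°; offset = 9.6·tan 50.34° = 11.580 m.
Σ offsets = 21.390 m.

21 m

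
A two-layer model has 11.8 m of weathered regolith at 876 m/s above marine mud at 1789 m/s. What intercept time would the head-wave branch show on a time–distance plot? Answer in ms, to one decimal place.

23.5 ms

θ_c = arcsin(V₁/V₂) = arcsin(876/1789) = 29.32°; cos θ_c = 0.8719.
tᵢ = 2h·cos θ_c / V₁ = 2·11.8·0.8719 / 876 = 0.02349 s.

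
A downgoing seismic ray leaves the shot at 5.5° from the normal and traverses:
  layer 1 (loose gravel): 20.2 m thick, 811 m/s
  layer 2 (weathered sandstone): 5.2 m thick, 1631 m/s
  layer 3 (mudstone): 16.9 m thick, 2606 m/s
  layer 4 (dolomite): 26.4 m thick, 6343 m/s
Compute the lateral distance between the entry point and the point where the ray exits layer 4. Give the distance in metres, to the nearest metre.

38 m

Apply Snell's law at each interface; in layer i the horizontal offset is hᵢ·tan θᵢ.
Layer 1: θ = 5.50°; offset = 20.2·tan 5.50° = 1.945 m.
Layer 2: sin θ = 1631·sin 5.5°/811 = 0.1928, θ = 11.11°; offset = 5.2·tan 11.11° = 1.021 m.
Layer 3: sin θ = 2606·sin 5.5°/811 = 0.3080, θ = 17.94°; offset = 16.9·tan 17.94° = 5.471 m.
Layer 4: sin θ = 6343·sin 5.5°/811 = 0.7496, θ = 48.56°; offset = 26.4·tan 48.56° = 29.901 m.
Total horizontal offset = 38.338 m.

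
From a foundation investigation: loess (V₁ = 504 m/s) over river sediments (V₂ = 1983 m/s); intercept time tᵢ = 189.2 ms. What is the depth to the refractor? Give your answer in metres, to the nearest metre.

49 m

θ_c = arcsin(504/1983) = 14.72°; cos θ_c = 0.9672.
tᵢ = 2h cos θ_c/V₁ ⇒ h = tᵢ·V₁/(2 cos θ_c) = 0.1892·504/(2·0.9672) = 49.30 m.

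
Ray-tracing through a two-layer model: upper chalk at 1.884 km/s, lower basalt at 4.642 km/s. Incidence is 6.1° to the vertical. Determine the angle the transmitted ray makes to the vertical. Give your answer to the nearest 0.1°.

15.2°

sin θ₁/V₁ = sin θ₂/V₂ ⇒ sin θ₂ = 4.642·sin 6.1°/1.884 = 4.642·0.1063/1.884 = 0.2618.
θ₂ = sin⁻¹(0.2618) = 15.18° (from vertical).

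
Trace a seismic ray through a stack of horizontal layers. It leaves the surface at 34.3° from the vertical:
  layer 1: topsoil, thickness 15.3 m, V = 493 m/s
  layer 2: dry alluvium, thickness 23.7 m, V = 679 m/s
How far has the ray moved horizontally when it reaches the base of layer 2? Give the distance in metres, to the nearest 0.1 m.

Apply Snell's law at each interface; in layer i the horizontal offset is hᵢ·tan θᵢ.
Layer 1: θ = 34.30°; offset = 15.3·tan 34.30° = 10.437 m.
Layer 2: sin θ = 679·sin 34.3°/493 = 0.7761, θ = 50.91°; offset = 23.7·tan 50.91° = 29.171 m.
Summing the layer offsets gives 39.608 m.

39.6 m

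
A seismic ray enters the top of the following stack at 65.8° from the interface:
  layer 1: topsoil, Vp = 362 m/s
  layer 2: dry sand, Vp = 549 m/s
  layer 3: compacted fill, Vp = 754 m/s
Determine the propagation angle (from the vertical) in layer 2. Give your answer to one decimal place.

From the normal: θ₁ = 90° − 65.8° = 24.2°.
Ray parameter p = sin 24.2° / 362 = 1.1324e-03 s/m.
sin θ_2 = p·V_2 = 1.1324e-03 × 549 = 0.6217.
θ_2 = arcsin 0.6217 = 38.44°.

38.4°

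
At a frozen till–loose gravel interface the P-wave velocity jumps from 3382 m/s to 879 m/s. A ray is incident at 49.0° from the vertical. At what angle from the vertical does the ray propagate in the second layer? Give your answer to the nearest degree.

Snell's law: sin θ₂ = (V₂/V₁)·sin θ₁ = (879/3382)·sin 49.0° = 0.1962.
θ₂ = sin⁻¹(0.1962) = 11.31° (from vertical).

11°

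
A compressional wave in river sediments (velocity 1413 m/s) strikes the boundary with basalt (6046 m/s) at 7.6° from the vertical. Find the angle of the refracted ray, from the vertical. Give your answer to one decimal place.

34.5°

Snell's law: sin θ₂ = (V₂/V₁)·sin θ₁ = (6046/1413)·sin 7.6° = 0.5659.
θ₂ = sin⁻¹(0.5659) = 34.47° (from vertical).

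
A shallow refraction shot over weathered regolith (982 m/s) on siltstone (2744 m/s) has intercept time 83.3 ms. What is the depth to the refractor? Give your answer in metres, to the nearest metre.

44 m

θ_c = arcsin(982/2744) = 20.97°; cos θ_c = 0.9338.
tᵢ = 2h cos θ_c/V₁ ⇒ h = tᵢ·V₁/(2 cos θ_c) = 0.0833·982/(2·0.9338) = 43.80 m.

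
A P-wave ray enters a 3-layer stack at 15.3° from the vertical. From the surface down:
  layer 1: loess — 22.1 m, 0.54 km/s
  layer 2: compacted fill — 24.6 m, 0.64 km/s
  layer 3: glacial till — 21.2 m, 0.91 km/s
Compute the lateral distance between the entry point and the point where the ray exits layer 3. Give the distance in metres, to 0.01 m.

24.67 m

Ray parameter p = sin 15.3° / 0.54 km/s = 4.8865e-01 s/km.
Layer 1: θ = 15.30°; offset = 22.1·tan 15.30° = 6.0459 m.
Layer 2: sin θ = p·0.64 = 0.3127 → θ = 18.22°; offset = 24.6·tan 18.22° = 8.0996 m.
Layer 3: sin θ = p·0.91 = 0.4447 → θ = 26.40°; offset = 21.2·tan 26.40° = 10.5249 m.
Summing the layer offsets gives 24.6705 m.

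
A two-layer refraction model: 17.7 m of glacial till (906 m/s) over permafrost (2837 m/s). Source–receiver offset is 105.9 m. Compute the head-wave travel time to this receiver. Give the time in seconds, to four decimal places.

0.0744 s

θ_c = arcsin(V₁/V₂) = arcsin(906/2837) = 18.62°, cos θ_c = 0.9476.
Intercept time tᵢ = 2h cos θ_c / V₁ = 2·17.7·0.9476/906 = 0.03703 s.
t = x/V₂ + tᵢ = 105.9/2837 + 0.03703 = 0.07436 s.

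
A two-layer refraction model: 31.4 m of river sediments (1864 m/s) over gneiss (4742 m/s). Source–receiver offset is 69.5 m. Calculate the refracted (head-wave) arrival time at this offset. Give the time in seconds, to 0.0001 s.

t = x/V₂ + 2h·√(V₂²−V₁²)/(V₁V₂).
√(V₂²−V₁²) = √(4742²−1864²) = 4360.3 m/s; delay term = 2·31.4·4360.3/(1864·4742) = 0.03098 s.
t = 69.5/4742 + 0.03098 = 0.04564 s.

0.0456 s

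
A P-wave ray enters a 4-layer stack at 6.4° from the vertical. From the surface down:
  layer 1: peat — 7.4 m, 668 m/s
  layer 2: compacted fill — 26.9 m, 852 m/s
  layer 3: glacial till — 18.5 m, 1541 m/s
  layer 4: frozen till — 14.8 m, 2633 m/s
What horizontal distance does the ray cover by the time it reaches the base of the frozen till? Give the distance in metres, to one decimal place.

Ray parameter p = sin 6.4° / 668 m/s = 1.6687e-04 s/m.
Layer 1: θ = 6.40°; offset = 7.4·tan 6.40° = 0.830 m.
Layer 2: sin θ = p·852 = 0.1422 → θ = 8.17°; offset = 26.9·tan 8.17° = 3.864 m.
Layer 3: sin θ = p·1541 = 0.2571 → θ = 14.90°; offset = 18.5·tan 14.90° = 4.923 m.
Layer 4: sin θ = p·2633 = 0.4394 → θ = 26.06°; offset = 14.8·tan 26.06° = 7.239 m.
Σ offsets = 16.855 m.

16.9 m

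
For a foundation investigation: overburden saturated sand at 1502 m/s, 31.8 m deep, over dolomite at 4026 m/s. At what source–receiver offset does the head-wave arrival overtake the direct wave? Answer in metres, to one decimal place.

θ_c = arcsin(1502/4026) = 21.91°, so cos θ_c = 0.9278 and tᵢ = 2h cos θ_c/V₁ = 0.0393 s.
At crossover x/V₁ = x/V₂ + tᵢ ⇒ x = tᵢ/(1/V₁ − 1/V₂) = 0.03929/(6.6578e-04 − 2.4839e-04) = 94.12 m.

94.1 m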